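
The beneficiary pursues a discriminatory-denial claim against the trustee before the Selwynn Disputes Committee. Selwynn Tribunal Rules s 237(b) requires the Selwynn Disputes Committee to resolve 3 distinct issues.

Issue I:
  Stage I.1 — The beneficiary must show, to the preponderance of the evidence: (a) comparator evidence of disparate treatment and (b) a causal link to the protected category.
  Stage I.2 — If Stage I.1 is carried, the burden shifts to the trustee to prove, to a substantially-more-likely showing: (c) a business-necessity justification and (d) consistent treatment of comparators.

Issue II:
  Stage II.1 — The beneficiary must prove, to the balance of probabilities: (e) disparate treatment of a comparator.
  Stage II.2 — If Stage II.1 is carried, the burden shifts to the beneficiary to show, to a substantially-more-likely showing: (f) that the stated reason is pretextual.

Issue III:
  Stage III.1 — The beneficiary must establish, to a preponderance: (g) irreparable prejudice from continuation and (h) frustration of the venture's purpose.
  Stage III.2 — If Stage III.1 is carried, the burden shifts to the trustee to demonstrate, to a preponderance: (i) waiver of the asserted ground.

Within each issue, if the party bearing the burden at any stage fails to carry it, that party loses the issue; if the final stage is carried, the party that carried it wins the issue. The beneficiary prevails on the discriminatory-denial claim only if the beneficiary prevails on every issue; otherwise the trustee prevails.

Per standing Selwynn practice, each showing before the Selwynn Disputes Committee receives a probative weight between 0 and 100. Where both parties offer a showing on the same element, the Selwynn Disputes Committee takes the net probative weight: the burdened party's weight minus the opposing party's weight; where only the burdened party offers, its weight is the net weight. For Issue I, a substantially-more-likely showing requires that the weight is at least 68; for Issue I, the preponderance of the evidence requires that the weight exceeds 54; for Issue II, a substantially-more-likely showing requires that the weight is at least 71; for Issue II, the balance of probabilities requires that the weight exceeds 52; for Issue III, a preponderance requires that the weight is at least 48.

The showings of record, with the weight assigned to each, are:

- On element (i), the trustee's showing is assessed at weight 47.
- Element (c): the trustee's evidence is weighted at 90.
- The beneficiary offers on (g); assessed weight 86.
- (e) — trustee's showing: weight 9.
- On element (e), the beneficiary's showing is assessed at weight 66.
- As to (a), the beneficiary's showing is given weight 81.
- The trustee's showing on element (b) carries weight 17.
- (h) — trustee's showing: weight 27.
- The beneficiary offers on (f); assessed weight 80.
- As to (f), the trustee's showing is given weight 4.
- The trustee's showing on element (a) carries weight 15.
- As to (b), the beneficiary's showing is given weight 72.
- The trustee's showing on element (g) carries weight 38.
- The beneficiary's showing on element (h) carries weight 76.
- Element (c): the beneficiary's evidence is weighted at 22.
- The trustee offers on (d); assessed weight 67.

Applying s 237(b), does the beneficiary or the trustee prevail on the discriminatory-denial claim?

beneficiary

— Issue I —
Stage I.1 — burden on beneficiary; standard: the preponderance of the evidence (weight exceeds 54).
    (a): 81 − 15 = 66 > 54 [met]
    (b): 72 − 17 = 55 > 54 [met]
  The beneficiary carries Stage I.1; the trustee now bears the burden.
Stage I.2 — burden on trustee; standard: a substantially-more-likely showing (weight is at least 68).
    (c): 90 − 22 = 68 ≥ 68 [met]
    (d): 67 < 68 [not met]
  Not every element is met, so the trustee fails to carry Stage I.2.
The analysis ends at Stage I.2; the beneficiary prevails on this issue.
— Issue II —
Stage II.1 (beneficiary, the balance of probabilities, weight exceeds 52): (e) net 66−9=57 > 52 — meets.
  Stage II.1 carried; the burden remains with the beneficiary.
Stage II.2 (beneficiary, a substantially-more-likely showing, weight is at least 71): (f) net 80−4=76 ≥ 71 — meets.
  The beneficiary carries the last stage.
With every stage satisfied, the beneficiary prevails on this issue.
— Issue III —
Stage III.1 (beneficiary, a preponderance, weight is at least 48): (g) net 86−38=48 ≥ 48 — meets; (h) net 76−27=49 ≥ 48 — meets.
  All elements met. The burden passes to the trustee.
Stage III.2 (trustee, a preponderance, weight is at least 48): (i) 47 < 48 — fails.
  Not every element is met, so the trustee fails to carry Stage III.2.
The analysis ends at Stage III.2; the beneficiary prevails on this issue.
Per-issue: Issue I → beneficiary; Issue II → beneficiary; Issue III → beneficiary. The beneficiary must prevail on every issue; overall, the beneficiary prevails.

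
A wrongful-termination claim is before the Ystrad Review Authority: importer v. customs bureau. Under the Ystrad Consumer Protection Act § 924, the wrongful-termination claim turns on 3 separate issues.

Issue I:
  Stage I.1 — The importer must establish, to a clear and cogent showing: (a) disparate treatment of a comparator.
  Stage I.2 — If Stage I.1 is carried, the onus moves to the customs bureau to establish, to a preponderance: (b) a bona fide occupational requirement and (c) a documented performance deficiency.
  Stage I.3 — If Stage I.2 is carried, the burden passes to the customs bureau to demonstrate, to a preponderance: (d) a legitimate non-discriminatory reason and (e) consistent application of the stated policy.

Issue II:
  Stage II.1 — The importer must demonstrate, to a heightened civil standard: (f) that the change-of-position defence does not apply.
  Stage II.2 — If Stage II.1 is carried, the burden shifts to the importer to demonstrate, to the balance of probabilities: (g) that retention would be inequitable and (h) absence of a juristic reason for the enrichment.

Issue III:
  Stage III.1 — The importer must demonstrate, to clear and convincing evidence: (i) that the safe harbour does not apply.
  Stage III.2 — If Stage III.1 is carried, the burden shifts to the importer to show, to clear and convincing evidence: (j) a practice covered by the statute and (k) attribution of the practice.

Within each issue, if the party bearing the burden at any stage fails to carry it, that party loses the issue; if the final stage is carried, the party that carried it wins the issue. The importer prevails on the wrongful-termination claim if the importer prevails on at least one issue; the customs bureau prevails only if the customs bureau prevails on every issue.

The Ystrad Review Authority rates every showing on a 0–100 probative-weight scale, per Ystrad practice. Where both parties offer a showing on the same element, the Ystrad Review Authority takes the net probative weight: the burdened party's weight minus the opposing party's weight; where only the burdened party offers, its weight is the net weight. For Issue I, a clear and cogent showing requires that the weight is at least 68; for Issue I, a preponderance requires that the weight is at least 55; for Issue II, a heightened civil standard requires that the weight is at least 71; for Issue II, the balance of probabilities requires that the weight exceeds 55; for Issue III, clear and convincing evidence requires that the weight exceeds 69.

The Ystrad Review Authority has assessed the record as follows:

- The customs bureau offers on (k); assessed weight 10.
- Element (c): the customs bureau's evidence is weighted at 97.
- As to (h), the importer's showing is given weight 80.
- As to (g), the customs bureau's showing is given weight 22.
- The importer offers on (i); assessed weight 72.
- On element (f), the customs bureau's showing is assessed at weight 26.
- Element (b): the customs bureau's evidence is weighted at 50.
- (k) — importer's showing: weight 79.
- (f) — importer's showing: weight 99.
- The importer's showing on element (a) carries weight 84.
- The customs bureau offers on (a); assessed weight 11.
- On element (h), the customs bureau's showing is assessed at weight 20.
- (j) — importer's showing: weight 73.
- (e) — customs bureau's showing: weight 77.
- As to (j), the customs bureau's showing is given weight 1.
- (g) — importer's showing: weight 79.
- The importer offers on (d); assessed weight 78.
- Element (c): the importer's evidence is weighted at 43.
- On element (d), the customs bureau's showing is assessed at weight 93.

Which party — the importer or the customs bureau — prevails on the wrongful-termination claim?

importer

— Issue I —
Stage I.1 (importer, a clear and cogent showing, weight is at least 68): (a) net 84−11=73 ≥ 68 — meets.
  The importer carries Stage I.1; the customs bureau now bears the burden.
Stage I.2 (customs bureau, a preponderance, weight is at least 55): (b) 50 < 55 — fails; (c) net 97−43=54 < 55 — fails.
  Not every element is met, so the customs bureau fails to carry Stage I.2.
So the importer prevails on this issue.
— Issue II —
At Stage II.1 the importer must meet a heightened civil standard (weight is at least 71): on (f) the weight is 99 less the opposing 26 gives net 73, which does reach 71, so (f) meets the standard.
  Stage II.1 carried; the burden remains with the importer.
At Stage II.2 the importer must meet the balance of probabilities (weight exceeds 55): on (g) the weight is 79 less the opposing 22 gives net 57, > 55, so (g) meets the standard; on (h) the weight is 80 less the opposing 20 gives net 60, > 55, so (h) meets the standard.
  Stage II.2 carried; the final stage is satisfied.
Every stage carried; the importer prevails on this issue.
— Issue III —
At Stage III.1 the importer must meet clear and convincing evidence (weight exceeds 69): on (i) the weight is 72, which does exceed 69, so (i) meets the standard.
  Stage III.1 carried; the burden remains with the importer.
At Stage III.2 the importer must meet clear and convincing evidence (weight exceeds 69): on (j) the weight is 73 less the opposing 1 gives net 72, which does exceed 69, so (j) meets the standard; on (k) the weight is 79 less the opposing 10 gives net 69, ≤ 69, so (k) does not meet the standard.
  Not every element is met, so the importer fails to carry Stage III.2.
So the customs bureau prevails on this issue.
Per-issue: Issue I → importer; Issue II → importer; Issue III → customs bureau. The importer must prevail on at least one issue; overall, the importer prevails.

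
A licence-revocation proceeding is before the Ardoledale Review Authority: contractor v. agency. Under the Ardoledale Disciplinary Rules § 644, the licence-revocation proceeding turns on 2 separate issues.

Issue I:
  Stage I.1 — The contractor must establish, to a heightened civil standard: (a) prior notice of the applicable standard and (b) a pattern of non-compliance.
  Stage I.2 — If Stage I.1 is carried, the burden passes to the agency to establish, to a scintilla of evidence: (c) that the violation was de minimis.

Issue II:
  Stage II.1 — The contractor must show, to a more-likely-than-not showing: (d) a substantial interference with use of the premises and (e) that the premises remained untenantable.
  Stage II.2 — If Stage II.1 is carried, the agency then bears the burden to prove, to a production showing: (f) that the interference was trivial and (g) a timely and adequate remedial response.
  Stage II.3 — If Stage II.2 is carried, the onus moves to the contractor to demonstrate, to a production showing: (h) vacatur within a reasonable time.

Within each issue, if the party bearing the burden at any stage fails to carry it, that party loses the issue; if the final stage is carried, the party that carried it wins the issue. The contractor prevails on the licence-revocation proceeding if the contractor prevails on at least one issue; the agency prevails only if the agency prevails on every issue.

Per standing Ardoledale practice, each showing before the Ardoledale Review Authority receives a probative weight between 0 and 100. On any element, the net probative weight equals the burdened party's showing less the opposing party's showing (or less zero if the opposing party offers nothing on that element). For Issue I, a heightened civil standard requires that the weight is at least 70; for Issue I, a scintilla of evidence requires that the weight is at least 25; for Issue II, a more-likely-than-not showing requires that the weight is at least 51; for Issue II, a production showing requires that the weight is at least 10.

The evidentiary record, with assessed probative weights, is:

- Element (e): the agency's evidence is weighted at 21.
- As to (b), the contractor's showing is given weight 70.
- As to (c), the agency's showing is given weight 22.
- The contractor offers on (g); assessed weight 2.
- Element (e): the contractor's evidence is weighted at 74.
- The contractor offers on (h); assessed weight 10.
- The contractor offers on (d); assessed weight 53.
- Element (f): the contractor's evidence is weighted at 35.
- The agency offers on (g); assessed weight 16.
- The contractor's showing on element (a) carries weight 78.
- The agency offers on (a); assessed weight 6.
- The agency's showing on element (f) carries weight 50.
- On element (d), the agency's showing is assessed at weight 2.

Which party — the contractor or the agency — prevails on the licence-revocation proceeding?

contractor

— Issue I —
At Stage I.1 the contractor must meet a heightened civil standard (weight is at least 70): on (a) the weight is 78 less the opposing 6 gives net 72, which does reach 70, so (a) meets the standard; on (b) the weight is 70, ≥ 70, so (b) meets the standard.
  All elements met. The burden passes to the agency.
At Stage I.2 the agency must meet a scintilla of evidence (weight is at least 25): on (c) the weight is 22, < 25, so (c) does not meet the standard.
  The agency does not carry Stage I.2.
The analysis ends at Stage I.2; the contractor prevails on this issue.
— Issue II —
At Stage II.1 the contractor must meet a more-likely-than-not showing (weight is at least 51): on (d) the weight is 53 less the opposing 2 gives net 51, ≥ 51, so (d) meets the standard; on (e) the weight is 74 less the opposing 21 gives net 53, which does reach 51, so (e) meets the standard.
  All elements met. The burden passes to the agency.
At Stage II.2 the agency must meet a production showing (weight is at least 10): on (f) the weight is 50 less the opposing 35 gives net 15, which does reach 10, so (f) meets the standard; on (g) the weight is 16 less the opposing 2 gives net 14, ≥ 10, so (g) meets the standard.
  All elements met. The burden passes to the contractor.
At Stage II.3 the contractor must meet a production showing (weight is at least 10): on (h) the weight is 10, ≥ 10, so (h) meets the standard.
  All elements met at the final stage.
All stages carried — the contractor prevails on this issue.
Per-issue: Issue I → contractor; Issue II → contractor. The contractor must prevail on at least one issue; overall, the contractor prevails.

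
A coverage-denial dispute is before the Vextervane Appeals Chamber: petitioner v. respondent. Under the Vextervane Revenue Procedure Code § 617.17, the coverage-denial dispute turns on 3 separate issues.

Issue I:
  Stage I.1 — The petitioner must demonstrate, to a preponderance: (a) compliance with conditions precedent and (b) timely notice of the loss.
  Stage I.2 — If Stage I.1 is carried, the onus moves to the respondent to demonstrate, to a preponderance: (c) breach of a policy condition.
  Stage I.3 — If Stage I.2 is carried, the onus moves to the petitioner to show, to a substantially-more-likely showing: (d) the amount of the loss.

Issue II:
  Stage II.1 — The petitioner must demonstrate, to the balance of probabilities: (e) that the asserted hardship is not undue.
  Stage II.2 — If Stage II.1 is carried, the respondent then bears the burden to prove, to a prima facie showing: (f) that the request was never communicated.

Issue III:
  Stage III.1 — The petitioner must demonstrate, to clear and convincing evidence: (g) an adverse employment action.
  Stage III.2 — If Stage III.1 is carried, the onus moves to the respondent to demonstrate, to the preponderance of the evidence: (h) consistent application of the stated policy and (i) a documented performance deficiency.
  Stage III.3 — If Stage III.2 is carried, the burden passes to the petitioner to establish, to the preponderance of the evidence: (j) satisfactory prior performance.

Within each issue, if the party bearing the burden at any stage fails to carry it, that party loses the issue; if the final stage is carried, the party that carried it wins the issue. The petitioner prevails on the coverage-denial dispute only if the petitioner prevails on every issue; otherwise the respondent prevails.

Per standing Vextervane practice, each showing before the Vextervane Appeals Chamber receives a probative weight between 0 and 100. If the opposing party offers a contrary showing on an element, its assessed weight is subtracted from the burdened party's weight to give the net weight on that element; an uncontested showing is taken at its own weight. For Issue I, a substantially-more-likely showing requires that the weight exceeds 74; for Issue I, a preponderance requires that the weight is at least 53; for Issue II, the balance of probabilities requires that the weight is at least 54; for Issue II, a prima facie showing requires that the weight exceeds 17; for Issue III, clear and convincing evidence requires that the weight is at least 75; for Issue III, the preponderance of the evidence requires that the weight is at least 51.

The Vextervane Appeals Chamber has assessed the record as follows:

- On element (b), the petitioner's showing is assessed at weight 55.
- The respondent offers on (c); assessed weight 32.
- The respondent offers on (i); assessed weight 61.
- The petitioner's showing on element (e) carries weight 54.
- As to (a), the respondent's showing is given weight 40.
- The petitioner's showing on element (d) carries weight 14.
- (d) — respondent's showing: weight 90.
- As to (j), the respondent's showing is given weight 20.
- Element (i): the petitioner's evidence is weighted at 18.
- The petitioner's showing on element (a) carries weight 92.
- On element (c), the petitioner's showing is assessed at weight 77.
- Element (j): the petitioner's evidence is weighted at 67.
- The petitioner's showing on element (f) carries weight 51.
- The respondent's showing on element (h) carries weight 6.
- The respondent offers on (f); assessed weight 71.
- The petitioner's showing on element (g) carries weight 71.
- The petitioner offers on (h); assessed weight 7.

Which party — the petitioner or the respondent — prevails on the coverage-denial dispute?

respondent

— Issue I —
Stage I.1 — burden on petitioner; standard: a preponderance (weight is at least 53).
    (a): 92 − 40 = 52 < 53 [not met]
    (b): 55 ≥ 53 [met]
  Stage I.1 not carried; the petitioner fails its burden.
So the respondent prevails on this issue.
— Issue II —
Stage II.1 (petitioner, the balance of probabilities, weight is at least 54): (e) 54 ≥ 54 — meets.
  The petitioner carries Stage II.1; the respondent now bears the burden.
Stage II.2 (respondent, a prima facie showing, weight exceeds 17): (f) net 71−51=20 > 17 — meets.
  Stage II.2 carried; the final stage is satisfied.
With every stage satisfied, the respondent prevails on this issue.
— Issue III —
Stage III.1 (petitioner, clear and convincing evidence, weight is at least 75): (g) 71 < 75 — fails.
  Stage III.1 not carried; the petitioner fails its burden.
The respondent prevails on this issue.
Per-issue: Issue I → respondent; Issue II → respondent; Issue III → respondent. The petitioner must prevail on every issue; overall, the respondent prevails.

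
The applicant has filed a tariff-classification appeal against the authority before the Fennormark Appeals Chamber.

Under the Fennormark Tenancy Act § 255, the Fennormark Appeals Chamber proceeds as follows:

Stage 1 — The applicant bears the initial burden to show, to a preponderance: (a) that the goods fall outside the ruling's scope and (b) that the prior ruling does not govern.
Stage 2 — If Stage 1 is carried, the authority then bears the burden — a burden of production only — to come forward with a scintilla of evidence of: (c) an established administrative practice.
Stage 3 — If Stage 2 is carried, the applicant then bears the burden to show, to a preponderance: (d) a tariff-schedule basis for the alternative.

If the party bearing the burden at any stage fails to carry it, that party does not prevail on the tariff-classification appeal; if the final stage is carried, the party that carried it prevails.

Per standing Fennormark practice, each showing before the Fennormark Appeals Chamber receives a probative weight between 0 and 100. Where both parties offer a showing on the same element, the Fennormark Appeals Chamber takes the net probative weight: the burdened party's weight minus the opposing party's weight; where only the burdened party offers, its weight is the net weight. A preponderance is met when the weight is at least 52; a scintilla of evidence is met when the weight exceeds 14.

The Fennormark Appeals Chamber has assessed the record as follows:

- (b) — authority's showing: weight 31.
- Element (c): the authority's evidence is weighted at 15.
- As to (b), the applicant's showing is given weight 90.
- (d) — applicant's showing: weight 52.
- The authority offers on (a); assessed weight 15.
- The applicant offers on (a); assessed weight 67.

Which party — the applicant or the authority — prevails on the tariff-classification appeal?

applicant

Stage 1 — burden on applicant; standard: a preponderance (weight is at least 52).
    (a): 67 − 15 = 52 ≥ 52 [met]
    (b): 90 − 31 = 59 ≥ 52 [met]
  Stage 1 is satisfied; the onus moves to the authority.
Stage 2 — burden on authority; standard: a scintilla of evidence (weight exceeds 14).
    (c): 15 > 14 [met]
  Stage 2 is satisfied; the onus moves to the applicant.
Stage 3 — burden on applicant; standard: a preponderance (weight is at least 52).
    (d): 52 ≥ 52 [met]
  Stage 3 carried; the final stage is satisfied.
With every stage satisfied, the applicant prevails.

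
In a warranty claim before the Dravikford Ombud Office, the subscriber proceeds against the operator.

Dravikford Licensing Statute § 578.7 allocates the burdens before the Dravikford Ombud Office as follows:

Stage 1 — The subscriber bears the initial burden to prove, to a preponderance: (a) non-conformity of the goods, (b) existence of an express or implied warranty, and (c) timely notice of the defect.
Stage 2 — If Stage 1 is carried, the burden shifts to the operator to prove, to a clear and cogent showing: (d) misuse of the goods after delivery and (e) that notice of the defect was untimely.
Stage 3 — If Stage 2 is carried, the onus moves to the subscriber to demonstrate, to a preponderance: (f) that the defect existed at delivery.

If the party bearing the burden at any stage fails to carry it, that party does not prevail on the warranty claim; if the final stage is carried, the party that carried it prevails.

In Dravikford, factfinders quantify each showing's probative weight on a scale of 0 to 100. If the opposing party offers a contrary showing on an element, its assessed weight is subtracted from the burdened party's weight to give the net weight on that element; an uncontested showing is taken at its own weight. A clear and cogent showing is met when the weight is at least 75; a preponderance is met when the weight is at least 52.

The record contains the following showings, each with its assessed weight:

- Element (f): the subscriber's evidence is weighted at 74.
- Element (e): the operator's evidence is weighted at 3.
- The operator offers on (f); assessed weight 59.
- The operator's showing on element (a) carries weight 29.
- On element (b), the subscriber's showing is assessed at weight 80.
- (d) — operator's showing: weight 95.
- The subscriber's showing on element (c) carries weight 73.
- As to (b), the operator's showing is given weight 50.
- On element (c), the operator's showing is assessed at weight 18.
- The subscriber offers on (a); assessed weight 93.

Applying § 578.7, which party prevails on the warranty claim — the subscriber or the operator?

operator

Stage 1 — burden on subscriber; standard: a preponderance (weight is at least 52).
    (a): 93 − 29 = 64 ≥ 52 [met]
    (b): 80 − 50 = 30 < 52 [not met]
    (c): 73 − 18 = 55 ≥ 52 [met]
  Stage 1 not carried; the subscriber fails its burden.
The operator prevails.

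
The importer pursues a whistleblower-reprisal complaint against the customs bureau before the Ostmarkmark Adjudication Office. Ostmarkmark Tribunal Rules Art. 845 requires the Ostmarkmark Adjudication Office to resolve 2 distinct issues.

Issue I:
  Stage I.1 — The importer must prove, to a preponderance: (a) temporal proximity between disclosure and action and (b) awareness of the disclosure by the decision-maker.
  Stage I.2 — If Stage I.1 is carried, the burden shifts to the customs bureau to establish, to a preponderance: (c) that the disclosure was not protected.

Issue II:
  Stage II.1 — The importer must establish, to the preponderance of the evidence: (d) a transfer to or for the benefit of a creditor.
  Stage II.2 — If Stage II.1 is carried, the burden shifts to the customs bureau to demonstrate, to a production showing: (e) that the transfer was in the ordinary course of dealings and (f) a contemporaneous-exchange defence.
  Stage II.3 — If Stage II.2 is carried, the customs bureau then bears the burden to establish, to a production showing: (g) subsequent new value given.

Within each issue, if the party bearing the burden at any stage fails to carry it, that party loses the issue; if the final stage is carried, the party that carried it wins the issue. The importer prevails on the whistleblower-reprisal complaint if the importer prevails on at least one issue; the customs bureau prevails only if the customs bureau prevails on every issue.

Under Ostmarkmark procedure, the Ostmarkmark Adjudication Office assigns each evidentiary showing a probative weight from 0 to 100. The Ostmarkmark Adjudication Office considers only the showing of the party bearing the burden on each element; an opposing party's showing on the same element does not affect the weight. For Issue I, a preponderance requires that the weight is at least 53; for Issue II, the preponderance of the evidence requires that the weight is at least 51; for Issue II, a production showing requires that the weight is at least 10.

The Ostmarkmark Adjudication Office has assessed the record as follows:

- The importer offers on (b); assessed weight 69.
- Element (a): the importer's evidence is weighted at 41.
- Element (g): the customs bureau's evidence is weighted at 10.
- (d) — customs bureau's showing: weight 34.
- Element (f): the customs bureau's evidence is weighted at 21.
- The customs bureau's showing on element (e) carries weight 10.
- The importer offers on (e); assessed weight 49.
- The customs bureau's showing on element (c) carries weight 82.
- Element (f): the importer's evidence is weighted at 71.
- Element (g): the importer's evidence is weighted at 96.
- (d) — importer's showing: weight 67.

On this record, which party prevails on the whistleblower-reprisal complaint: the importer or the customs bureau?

— Issue I —
Stage I.1 — burden on importer; standard: a preponderance (weight is at least 53).
    (a): 41 < 53 [not met]
    (b): 69 ≥ 53 [met]
  The importer does not carry Stage I.1.
So the customs bureau prevails on this issue.
— Issue II —
Stage II.1 (importer, the preponderance of the evidence, weight is at least 51): (d) 67 (customs bureau's 34 disregarded) ≥ 51 — meets.
  Stage II.1 carried; the burden shifts to the customs bureau.
Stage II.2 (customs bureau, a production showing, weight is at least 10): (e) 10 (importer's 49 disregarded) ≥ 10 — meets; (f) 21 (importer's 71 disregarded) ≥ 10 — meets.
  Stage II.2 is satisfied; the customs bureau continues to bear the burden.
Stage II.3 (customs bureau, a production showing, weight is at least 10): (g) 10 (importer's 96 disregarded) ≥ 10 — meets.
  The customs bureau carries the last stage.
With every stage satisfied, the customs bureau prevails on this issue.
Per-issue: Issue I → customs bureau; Issue II → customs bureau. The importer must prevail on at least one issue; overall, the customs bureau prevails.

customs bureau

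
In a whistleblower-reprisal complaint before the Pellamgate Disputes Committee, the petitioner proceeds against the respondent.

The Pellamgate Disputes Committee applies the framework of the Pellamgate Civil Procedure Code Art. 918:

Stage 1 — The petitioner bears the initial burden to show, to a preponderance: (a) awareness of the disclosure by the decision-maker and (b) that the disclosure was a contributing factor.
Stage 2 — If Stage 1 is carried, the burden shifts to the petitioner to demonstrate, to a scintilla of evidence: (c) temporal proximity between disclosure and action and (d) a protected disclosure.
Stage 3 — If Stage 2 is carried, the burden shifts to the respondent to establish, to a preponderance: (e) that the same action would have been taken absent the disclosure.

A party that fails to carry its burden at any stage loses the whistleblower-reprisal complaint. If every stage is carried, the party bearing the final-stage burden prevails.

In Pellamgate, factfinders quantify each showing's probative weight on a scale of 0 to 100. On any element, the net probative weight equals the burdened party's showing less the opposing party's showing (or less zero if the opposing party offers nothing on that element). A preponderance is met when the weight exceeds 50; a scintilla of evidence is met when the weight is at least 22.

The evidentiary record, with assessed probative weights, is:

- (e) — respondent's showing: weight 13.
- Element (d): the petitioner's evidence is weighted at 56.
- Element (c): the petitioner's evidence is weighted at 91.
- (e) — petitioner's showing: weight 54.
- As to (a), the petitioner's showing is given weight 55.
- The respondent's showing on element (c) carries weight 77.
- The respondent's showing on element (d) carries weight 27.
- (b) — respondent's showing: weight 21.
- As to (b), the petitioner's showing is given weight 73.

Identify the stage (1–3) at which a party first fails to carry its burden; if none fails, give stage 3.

At Stage 1 the petitioner must meet a preponderance (weight exceeds 50): on (a) the weight is 55, > 50, so (a) meets the standard; on (b) the weight is 73 less the opposing 21 gives net 52, > 50, so (b) meets the standard.
  Stage 1 carried; the burden remains with the petitioner.
At Stage 2 the petitioner must meet a scintilla of evidence (weight is at least 22): on (c) the weight is 91 less the opposing 77 gives net 14, which does not reach 22, so (c) does not meet the standard; on (d) the weight is 56 less the opposing 27 gives net 29, ≥ 22, so (d) meets the standard.
  Not every element is met, so the petitioner fails to carry Stage 2.
The analysis ends at Stage 2; the respondent prevails.

stage 2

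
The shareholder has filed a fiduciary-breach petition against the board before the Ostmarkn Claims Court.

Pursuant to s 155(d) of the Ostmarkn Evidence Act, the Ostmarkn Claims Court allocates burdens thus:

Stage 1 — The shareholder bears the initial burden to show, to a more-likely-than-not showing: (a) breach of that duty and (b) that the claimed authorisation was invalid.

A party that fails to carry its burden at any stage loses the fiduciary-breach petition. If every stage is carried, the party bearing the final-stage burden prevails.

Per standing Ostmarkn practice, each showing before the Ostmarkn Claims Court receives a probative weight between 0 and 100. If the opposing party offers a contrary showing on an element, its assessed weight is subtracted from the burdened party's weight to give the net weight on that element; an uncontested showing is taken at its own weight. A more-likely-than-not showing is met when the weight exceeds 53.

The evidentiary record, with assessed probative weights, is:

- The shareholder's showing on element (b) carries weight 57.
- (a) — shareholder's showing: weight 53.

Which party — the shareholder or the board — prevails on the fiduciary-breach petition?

At Stage 1 the shareholder must meet a more-likely-than-not showing (weight exceeds 53): on (a) the weight is 53, which does not exceed 53, so (a) does not meet the standard; on (b) the weight is 57, > 53, so (b) meets the standard.
  Not every element is met, so the shareholder fails to carry Stage 1.
The board prevails.

board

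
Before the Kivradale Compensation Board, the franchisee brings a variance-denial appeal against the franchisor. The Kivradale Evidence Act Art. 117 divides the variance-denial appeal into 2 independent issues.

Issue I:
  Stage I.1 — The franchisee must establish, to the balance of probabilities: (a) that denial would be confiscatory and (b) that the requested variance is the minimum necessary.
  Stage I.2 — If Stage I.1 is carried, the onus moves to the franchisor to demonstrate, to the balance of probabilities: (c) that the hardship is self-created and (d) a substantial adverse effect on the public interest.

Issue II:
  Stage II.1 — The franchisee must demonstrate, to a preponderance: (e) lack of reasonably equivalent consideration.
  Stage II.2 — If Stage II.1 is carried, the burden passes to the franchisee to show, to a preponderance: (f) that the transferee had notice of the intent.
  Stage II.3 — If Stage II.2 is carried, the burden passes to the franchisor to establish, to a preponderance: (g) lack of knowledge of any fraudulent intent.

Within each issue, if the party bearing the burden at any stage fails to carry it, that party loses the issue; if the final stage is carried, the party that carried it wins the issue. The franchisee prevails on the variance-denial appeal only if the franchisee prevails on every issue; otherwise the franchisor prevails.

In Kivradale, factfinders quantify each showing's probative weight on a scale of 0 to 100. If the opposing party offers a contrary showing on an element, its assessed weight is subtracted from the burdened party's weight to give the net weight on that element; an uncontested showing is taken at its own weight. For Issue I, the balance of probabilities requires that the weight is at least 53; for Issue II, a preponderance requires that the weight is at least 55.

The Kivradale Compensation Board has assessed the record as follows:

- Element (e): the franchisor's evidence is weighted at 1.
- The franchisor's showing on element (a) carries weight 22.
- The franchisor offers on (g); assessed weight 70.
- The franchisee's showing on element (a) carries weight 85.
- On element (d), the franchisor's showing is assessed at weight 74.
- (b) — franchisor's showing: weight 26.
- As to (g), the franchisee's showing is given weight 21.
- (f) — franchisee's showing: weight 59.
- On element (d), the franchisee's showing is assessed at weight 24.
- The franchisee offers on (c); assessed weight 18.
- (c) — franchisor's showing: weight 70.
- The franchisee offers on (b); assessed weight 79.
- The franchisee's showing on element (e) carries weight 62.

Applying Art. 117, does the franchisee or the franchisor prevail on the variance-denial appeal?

— Issue I —
Stage I.1 (franchisee, the balance of probabilities, weight is at least 53): (a) net 85−22=63 ≥ 53 — meets; (b) net 79−26=53 ≥ 53 — meets.
  All elements met. The burden passes to the franchisor.
Stage I.2 (franchisor, the balance of probabilities, weight is at least 53): (c) net 70−18=52 < 53 — fails; (d) net 74−24=50 < 53 — fails.
  Not every element is met, so the franchisor fails to carry Stage I.2.
So the franchisee prevails on this issue.
— Issue II —
At Stage II.1 the franchisee must meet a preponderance (weight is at least 55): on (e) the weight is 62 less the opposing 1 gives net 61, which does reach 55, so (e) meets the standard.
  All elements met. The franchisee retains the burden for Stage II.2.
At Stage II.2 the franchisee must meet a preponderance (weight is at least 55): on (f) the weight is 59, which does reach 55, so (f) meets the standard.
  Stage II.2 is satisfied; the onus moves to the franchisor.
At Stage II.3 the franchisor must meet a preponderance (weight is at least 55): on (g) the weight is 70 less the opposing 21 gives net 49, which does not reach 55, so (g) does not meet the standard.
  Not every element is met, so the franchisor fails to carry Stage II.3.
The analysis ends at Stage II.3; the franchisee prevails on this issue.
Per-issue: Issue I → franchisee; Issue II → franchisee. The franchisee must prevail on every issue; overall, the franchisee prevails.

franchisee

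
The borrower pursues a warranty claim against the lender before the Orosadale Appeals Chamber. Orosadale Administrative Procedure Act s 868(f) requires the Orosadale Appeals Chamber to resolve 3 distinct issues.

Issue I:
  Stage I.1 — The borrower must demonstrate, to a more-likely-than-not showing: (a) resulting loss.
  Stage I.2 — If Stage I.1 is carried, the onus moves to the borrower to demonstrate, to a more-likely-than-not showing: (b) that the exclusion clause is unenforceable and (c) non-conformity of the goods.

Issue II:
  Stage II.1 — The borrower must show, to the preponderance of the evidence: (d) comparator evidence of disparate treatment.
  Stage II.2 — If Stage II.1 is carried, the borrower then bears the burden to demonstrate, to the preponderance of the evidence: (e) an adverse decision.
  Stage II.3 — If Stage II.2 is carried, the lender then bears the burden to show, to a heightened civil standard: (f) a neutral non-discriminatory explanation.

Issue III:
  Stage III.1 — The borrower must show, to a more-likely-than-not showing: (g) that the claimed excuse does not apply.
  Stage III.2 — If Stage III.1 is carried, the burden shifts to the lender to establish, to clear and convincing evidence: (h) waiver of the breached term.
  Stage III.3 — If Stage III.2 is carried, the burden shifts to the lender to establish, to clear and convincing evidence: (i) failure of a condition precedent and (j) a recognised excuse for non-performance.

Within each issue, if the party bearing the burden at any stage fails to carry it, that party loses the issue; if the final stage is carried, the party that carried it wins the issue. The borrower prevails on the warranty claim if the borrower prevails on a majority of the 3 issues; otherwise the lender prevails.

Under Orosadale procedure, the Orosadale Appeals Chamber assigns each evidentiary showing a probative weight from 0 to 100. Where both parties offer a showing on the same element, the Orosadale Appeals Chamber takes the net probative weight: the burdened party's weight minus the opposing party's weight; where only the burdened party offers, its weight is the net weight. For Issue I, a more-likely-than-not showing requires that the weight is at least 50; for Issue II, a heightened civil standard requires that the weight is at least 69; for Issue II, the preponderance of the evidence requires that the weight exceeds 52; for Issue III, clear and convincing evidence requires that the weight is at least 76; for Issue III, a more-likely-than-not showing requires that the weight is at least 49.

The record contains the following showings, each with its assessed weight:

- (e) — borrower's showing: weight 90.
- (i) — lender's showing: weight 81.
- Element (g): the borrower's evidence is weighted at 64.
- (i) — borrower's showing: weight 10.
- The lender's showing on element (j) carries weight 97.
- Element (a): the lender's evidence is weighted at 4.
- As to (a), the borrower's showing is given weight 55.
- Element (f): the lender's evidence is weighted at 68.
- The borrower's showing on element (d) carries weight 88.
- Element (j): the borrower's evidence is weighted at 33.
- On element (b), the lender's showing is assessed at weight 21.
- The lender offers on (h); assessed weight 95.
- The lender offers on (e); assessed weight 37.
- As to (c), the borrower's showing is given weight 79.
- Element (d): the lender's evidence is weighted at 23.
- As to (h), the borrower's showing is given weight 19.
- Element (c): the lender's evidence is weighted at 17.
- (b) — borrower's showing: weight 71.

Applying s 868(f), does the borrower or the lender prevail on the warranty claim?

— Issue I —
At Stage I.1 the borrower must meet a more-likely-than-not showing (weight is at least 50): on (a) the weight is 55 less the opposing 4 gives net 51, ≥ 50, so (a) meets the standard.
  Stage I.1 is satisfied; the borrower continues to bear the burden.
At Stage I.2 the borrower must meet a more-likely-than-not showing (weight is at least 50): on (b) the weight is 71 less the opposing 21 gives net 50, which does reach 50, so (b) meets the standard; on (c) the weight is 79 less the opposing 17 gives net 62, which does reach 50, so (c) meets the standard.
  Stage I.2 carried; the final stage is satisfied.
Every stage carried; the borrower prevails on this issue.
— Issue II —
Stage II.1 — burden on borrower; standard: the preponderance of the evidence (weight exceeds 52).
    (d): 88 − 23 = 65 > 52 [met]
  Stage II.1 carried; the burden remains with the borrower.
Stage II.2 — burden on borrower; standard: the preponderance of the evidence (weight exceeds 52).
    (e): 90 − 37 = 53 > 52 [met]
  The borrower carries Stage II.2; the lender now bears the burden.
Stage II.3 — burden on lender; standard: a heightened civil standard (weight is at least 69).
    (f): 68 < 69 [not met]
  Stage II.3 not carried; the lender fails its burden.
The analysis ends at Stage II.3; the borrower prevails on this issue.
— Issue III —
Stage III.1 — burden on borrower; standard: a more-likely-than-not showing (weight is at least 49).
    (g): 64 ≥ 49 [met]
  Stage III.1 carried; the burden shifts to the lender.
Stage III.2 — burden on lender; standard: clear and convincing evidence (weight is at least 76).
    (h): 95 − 19 = 76 ≥ 76 [met]
  All elements met. The lender retains the burden for Stage III.3.
Stage III.3 — burden on lender; standard: clear and convincing evidence (weight is at least 76).
    (i): 81 − 10 = 71 < 76 [not met]
    (j): 97 − 33 = 64 < 76 [not met]
  Stage III.3 not carried; the lender fails its burden.
The borrower prevails on this issue.
Per-issue: Issue I → borrower; Issue II → borrower; Issue III → borrower. The borrower must prevail on a majority of issues; overall, the borrower prevails.

borrower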